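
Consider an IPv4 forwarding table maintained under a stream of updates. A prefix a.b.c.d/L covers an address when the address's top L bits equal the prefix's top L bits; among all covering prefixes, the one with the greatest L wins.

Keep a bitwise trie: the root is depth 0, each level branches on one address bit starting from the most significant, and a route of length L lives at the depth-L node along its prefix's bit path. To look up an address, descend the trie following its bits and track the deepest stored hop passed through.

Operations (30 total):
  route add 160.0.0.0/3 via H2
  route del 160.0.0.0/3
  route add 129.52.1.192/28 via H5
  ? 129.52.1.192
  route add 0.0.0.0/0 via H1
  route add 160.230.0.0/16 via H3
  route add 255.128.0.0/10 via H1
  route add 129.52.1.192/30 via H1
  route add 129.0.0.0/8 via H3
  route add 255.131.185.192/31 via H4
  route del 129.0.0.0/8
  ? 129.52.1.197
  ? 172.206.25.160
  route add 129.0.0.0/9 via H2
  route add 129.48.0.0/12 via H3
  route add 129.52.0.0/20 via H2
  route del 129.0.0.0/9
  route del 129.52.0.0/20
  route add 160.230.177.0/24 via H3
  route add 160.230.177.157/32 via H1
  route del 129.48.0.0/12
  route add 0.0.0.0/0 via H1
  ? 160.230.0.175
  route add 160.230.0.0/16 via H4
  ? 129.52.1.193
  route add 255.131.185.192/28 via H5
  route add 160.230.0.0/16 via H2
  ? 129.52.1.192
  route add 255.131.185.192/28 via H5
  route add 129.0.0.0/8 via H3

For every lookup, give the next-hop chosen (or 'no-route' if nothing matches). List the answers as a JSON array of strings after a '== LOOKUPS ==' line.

Process each operation:
  + 160.0.0.0/3 (H2) depth=3
  - 160.0.0.0/3 clear@3
  + 129.52.1.192/28 (H5) depth=28
  ? 129.52.1.192  path d0:-→d1:-→d2:-→d3:-→d4:-→d5:-→d6:-→d7:-→d8:-→d9:-→d10:-→d11:-→d12:-→d13:-→d14:-→d15:-→d16:-→d17:-→d18:-→d19:-→d20:-→d21:-→d22:-→d23:-→d24:-→d25:-→d26:-→d27:-→d28:H5  best=H5
  + 0.0.0.0/0 (H1) depth=0
  + 160.230.0.0/16 (H3) depth=16
  + 255.128.0.0/10 (H1) depth=10
  + 129.52.1.192/30 (H1) depth=30
  + 129.0.0.0/8 (H3) depth=8
  + 255.131.185.192/31 (H4) depth=31
  - 129.0.0.0/8 clear@8
  ? 129.52.1.197  path d0:H1→d1:-→d2:-→d3:-→d4:-→d5:-→d6:-→d7:-→d8:-→d9:-→d10:-→d11:-→d12:-→d13:-→d14:-→d15:-→d16:-→d17:-→d18:-→d19:-→d20:-→d21:-→d22:-→d23:-→d24:-→d25:-→d26:-→d27:-→d28:H5→d29:-  best=H5
  ? 172.206.25.160  path d0:H1→d1:-→d2:-→d3:-→d4:-  best=H1
  + 129.0.0.0/9 (H2) depth=9
  + 129.48.0.0/12 (H3) depth=12
  + 129.52.0.0/20 (H2) depth=20
  - 129.0.0.0/9 clear@9
  - 129.52.0.0/20 clear@20
  + 160.230.177.0/24 (H3) depth=24
  + 160.230.177.157/32 (H1) depth=32
  - 129.48.0.0/12 clear@12
  + 0.0.0.0/0 (H1) depth=0
  ? 160.230.0.175  path d0:H1→d1:-→d2:-→d3:-→d4:-→d5:-→d6:-→d7:-→d8:-→d9:-→d10:-→d11:-→d12:-→d13:-→d14:-→d15:-→d16:H3  best=H3
  + 160.230.0.0/16 (H4) depth=16
  ? 129.52.1.193  path d0:H1→d1:-→d2:-→d3:-→d4:-→d5:-→d6:-→d7:-→d8:-→d9:-→d10:-→d11:-→d12:-→d13:-→d14:-→d15:-→d16:-→d17:-→d18:-→d19:-→d20:-→d21:-→d22:-→d23:-→d24:-→d25:-→d26:-→d27:-→d28:H5→d29:-→d30:H1  best=H1
  + 255.131.185.192/28 (H5) depth=28
  + 160.230.0.0/16 (H2) depth=16
  ? 129.52.1.192  path d0:H1→d1:-→d2:-→d3:-→d4:-→d5:-→d6:-→d7:-→d8:-→d9:-→d10:-→d11:-→d12:-→d13:-→d14:-→d15:-→d16:-→d17:-→d18:-→d19:-→d20:-→d21:-→d22:-→d23:-→d24:-→d25:-→d26:-→d27:-→d28:H5→d29:-→d30:H1  best=H1
  + 255.131.185.192/28 (H5) depth=28
  + 129.0.0.0/8 (H3) depth=8

== LOOKUPS ==
["H5","H5","H1","H3","H1","H1"]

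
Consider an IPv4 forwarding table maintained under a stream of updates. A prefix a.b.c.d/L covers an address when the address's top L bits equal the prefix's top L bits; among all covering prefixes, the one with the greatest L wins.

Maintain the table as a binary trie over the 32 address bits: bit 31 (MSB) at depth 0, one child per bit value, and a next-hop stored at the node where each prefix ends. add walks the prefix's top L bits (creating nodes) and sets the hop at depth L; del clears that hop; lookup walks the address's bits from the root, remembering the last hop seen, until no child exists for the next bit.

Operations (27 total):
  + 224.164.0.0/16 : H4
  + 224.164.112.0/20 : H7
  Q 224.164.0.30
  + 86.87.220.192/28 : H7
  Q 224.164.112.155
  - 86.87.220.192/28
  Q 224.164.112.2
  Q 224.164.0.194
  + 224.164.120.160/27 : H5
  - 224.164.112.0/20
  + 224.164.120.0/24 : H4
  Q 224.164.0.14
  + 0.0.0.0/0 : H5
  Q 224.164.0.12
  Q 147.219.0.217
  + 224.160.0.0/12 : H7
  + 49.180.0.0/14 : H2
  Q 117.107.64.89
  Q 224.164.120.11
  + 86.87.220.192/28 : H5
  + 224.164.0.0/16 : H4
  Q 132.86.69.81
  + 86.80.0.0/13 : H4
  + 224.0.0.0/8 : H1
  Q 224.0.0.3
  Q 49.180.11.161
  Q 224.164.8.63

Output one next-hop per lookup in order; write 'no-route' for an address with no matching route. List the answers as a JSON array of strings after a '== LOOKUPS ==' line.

Apply in order:
  + 224.164.0.0/16 (H4) depth=16
  + 224.164.112.0/20 (H7) depth=20
  Q 224.164.0.30: descend 11100000101001000 ; hops seen [H4] ; pick H4
  + 86.87.220.192/28 (H7) depth=28
  Q 224.164.112.155: descend 11100000101001000111 ; hops seen [H4,H7] ; pick H7
  - 86.87.220.192/28 clear@28
  Q 224.164.112.2: descend 11100000101001000111 ; hops seen [H4,H7] ; pick H7
  Q 224.164.0.194: descend 11100000101001000 ; hops seen [H4] ; pick H4
  + 224.164.120.160/27 (H5) depth=27
  - 224.164.112.0/20 clear@20
  + 224.164.120.0/24 (H4) depth=24
  Q 224.164.0.14: descend 11100000101001000 ; hops seen [H4] ; pick H4
  + 0.0.0.0/0 (H5) depth=0
  Q 224.164.0.12: descend 11100000101001000 ; hops seen [H5,H4] ; pick H4
  Q 147.219.0.217: descend 1 ; hops seen [H5] ; pick H5
  + 224.160.0.0/12 (H7) depth=12
  + 49.180.0.0/14 (H2) depth=14
  Q 117.107.64.89: descend 01 ; hops seen [H5] ; pick H5
  Q 224.164.120.11: descend 111000001010010001111000 ; hops seen [H5,H7,H4,H4] ; pick H4
  + 86.87.220.192/28 (H5) depth=28
  + 224.164.0.0/16 (H4) depth=16
  Q 132.86.69.81: descend 1 ; hops seen [H5] ; pick H5
  + 86.80.0.0/13 (H4) depth=13
  + 224.0.0.0/8 (H1) depth=8
  Q 224.0.0.3: descend 11100000 ; hops seen [H5,H1] ; pick H1
  Q 49.180.11.161: descend 00110001101101 ; hops seen [H5,H2] ; pick H2
  Q 224.164.8.63: descend 11100000101001000 ; hops seen [H5,H1,H7,H4] ; pick H4

== LOOKUPS ==
["H4","H7","H7","H4","H4","H4","H5","H5","H4","H5","H1","H2","H4"]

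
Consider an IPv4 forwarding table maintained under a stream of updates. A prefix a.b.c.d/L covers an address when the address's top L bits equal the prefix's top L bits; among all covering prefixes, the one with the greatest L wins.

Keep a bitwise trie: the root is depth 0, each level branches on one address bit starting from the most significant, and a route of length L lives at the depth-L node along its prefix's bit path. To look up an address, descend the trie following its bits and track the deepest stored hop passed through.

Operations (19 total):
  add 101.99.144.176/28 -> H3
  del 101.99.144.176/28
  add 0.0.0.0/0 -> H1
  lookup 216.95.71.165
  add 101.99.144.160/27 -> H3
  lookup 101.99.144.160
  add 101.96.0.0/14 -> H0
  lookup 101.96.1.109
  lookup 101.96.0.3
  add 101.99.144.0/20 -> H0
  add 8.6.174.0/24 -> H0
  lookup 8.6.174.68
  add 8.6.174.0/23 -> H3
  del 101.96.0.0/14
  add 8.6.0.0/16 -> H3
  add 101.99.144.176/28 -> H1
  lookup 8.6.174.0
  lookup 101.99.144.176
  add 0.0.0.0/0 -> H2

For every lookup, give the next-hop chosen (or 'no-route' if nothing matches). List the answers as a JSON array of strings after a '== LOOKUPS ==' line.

Apply in order:
  + 101.99.144.176/28 (H3) depth=28
  del 101.99.144.176/28 (clear depth 28)
  + 0.0.0.0/0 (H1) depth=0
  Q 216.95.71.165: descend ε ; hops seen [H1] ; pick H1
  + 101.99.144.160/27 (H3) depth=27
  Q 101.99.144.160: descend 011001010110001110010000101 ; hops seen [H1,H3] ; pick H3
  + 101.96.0.0/14 (H0) depth=14
  Q 101.96.1.109: descend 01100101011000 ; hops seen [H1,H0] ; pick H0
  Q 101.96.0.3: descend 01100101011000 ; hops seen [H1,H0] ; pick H0
  + 101.99.144.0/20 (H0) depth=20
  + 8.6.174.0/24 (H0) depth=24
  Q 8.6.174.68: descend 000010000000011010101110 ; hops seen [H1,H0] ; pick H0
  + 8.6.174.0/23 (H3) depth=23
  del 101.96.0.0/14 (clear depth 14)
  + 8.6.0.0/16 (H3) depth=16
  + 101.99.144.176/28 (H1) depth=28
  Q 8.6.174.0: descend 000010000000011010101110 ; hops seen [H1,H3,H3,H0] ; pick H0
  Q 101.99.144.176: descend 0110010101100011100100001011 ; hops seen [H1,H0,H3,H1] ; pick H1
  + 0.0.0.0/0 (H2) depth=0

== LOOKUPS ==
["H1","H3","H0","H0","H0","H0","H1"]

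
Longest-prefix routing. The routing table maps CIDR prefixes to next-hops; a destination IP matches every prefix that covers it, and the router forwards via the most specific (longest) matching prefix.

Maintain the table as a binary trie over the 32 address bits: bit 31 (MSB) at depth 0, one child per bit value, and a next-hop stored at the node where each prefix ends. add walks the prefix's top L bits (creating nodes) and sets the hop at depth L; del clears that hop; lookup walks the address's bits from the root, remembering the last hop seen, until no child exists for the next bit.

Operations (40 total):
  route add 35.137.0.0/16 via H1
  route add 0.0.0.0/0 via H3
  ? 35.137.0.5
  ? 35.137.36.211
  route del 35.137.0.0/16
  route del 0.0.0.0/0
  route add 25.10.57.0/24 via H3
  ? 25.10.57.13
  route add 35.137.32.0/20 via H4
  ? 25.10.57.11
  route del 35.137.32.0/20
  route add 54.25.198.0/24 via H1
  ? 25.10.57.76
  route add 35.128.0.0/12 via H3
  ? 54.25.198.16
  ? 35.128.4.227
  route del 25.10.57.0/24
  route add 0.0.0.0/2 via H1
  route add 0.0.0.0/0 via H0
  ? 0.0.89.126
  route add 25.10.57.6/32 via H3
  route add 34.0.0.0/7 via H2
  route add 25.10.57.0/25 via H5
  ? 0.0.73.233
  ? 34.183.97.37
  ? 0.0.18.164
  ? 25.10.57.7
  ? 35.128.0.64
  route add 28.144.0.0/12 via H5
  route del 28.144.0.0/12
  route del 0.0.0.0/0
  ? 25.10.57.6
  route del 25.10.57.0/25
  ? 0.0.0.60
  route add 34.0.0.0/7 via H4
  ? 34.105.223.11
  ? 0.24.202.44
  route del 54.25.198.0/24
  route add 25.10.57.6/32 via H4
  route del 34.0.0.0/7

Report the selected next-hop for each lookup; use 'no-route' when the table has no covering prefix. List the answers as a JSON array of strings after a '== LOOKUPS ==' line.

Trace:
  add 35.137.0.0/16 -> H1 at depth 16
  add 0.0.0.0/0 -> H3 at depth 0
  ? 35.137.0.5  path d0:H3→d1:-→d2:-→d3:-→d4:-→d5:-→d6:-→d7:-→d8:-→d9:-→d10:-→d11:-→d12:-→d13:-→d14:-→d15:-→d16:H1  best=H1
  ? 35.137.36.211  path d0:H3→d1:-→d2:-→d3:-→d4:-→d5:-→d6:-→d7:-→d8:-→d9:-→d10:-→d11:-→d12:-→d13:-→d14:-→d15:-→d16:H1  best=H1
  - 35.137.0.0/16 clear@16
  - 0.0.0.0/0 clear@0
  add 25.10.57.0/24 -> H3 at depth 24
  ? 25.10.57.13  path d0:-→d1:-→d2:-→d3:-→d4:-→d5:-→d6:-→d7:-→d8:-→d9:-→d10:-→d11:-→d12:-→d13:-→d14:-→d15:-→d16:-→d17:-→d18:-→d19:-→d20:-→d21:-→d22:-→d23:-→d24:H3  best=H3
  add 35.137.32.0/20 -> H4 at depth 20
  ? 25.10.57.11  path d0:-→d1:-→d2:-→d3:-→d4:-→d5:-→d6:-→d7:-→d8:-→d9:-→d10:-→d11:-→d12:-→d13:-→d14:-→d15:-→d16:-→d17:-→d18:-→d19:-→d20:-→d21:-→d22:-→d23:-→d24:H3  best=H3
  - 35.137.32.0/20 clear@20
  add 54.25.198.0/24 -> H1 at depth 24
  ? 25.10.57.76  path d0:-→d1:-→d2:-→d3:-→d4:-→d5:-→d6:-→d7:-→d8:-→d9:-→d10:-→d11:-→d12:-→d13:-→d14:-→d15:-→d16:-→d17:-→d18:-→d19:-→d20:-→d21:-→d22:-→d23:-→d24:H3  best=H3
  add 35.128.0.0/12 -> H3 at depth 12
  ? 54.25.198.16  path d0:-→d1:-→d2:-→d3:-→d4:-→d5:-→d6:-→d7:-→d8:-→d9:-→d10:-→d11:-→d12:-→d13:-→d14:-→d15:-→d16:-→d17:-→d18:-→d19:-→d20:-→d21:-→d22:-→d23:-→d24:H1  best=H1
  ? 35.128.4.227  path d0:-→d1:-→d2:-→d3:-→d4:-→d5:-→d6:-→d7:-→d8:-→d9:-→d10:-→d11:-→d12:H3  best=H3
  - 25.10.57.0/24 clear@24
  add 0.0.0.0/2 -> H1 at depth 2
  add 0.0.0.0/0 -> H0 at depth 0
  ? 0.0.89.126  path d0:H0→d1:-→d2:H1→d3:-  best=H1
  add 25.10.57.6/32 -> H3 at depth 32
  add 34.0.0.0/7 -> H2 at depth 7
  add 25.10.57.0/25 -> H5 at depth 25
  ? 0.0.73.233  path d0:H0→d1:-→d2:H1→d3:-  best=H1
  ? 34.183.97.37  path d0:H0→d1:-→d2:H1→d3:-→d4:-→d5:-→d6:-→d7:H2  best=H2
  ? 0.0.18.164  path d0:H0→d1:-→d2:H1→d3:-  best=H1
  ? 25.10.57.7  path d0:H0→d1:-→d2:H1→d3:-→d4:-→d5:-→d6:-→d7:-→d8:-→d9:-→d10:-→d11:-→d12:-→d13:-→d14:-→d15:-→d16:-→d17:-→d18:-→d19:-→d20:-→d21:-→d22:-→d23:-→d24:-→d25:H5→d26:-→d27:-→d28:-→d29:-→d30:-→d31:-  best=H5
  ? 35.128.0.64  path d0:H0→d1:-→d2:H1→d3:-→d4:-→d5:-→d6:-→d7:H2→d8:-→d9:-→d10:-→d11:-→d12:H3  best=H3
  add 28.144.0.0/12 -> H5 at depth 12
  - 28.144.0.0/12 clear@12
  - 0.0.0.0/0 clear@0
  ? 25.10.57.6  path d0:-→d1:-→d2:H1→d3:-→d4:-→d5:-→d6:-→d7:-→d8:-→d9:-→d10:-→d11:-→d12:-→d13:-→d14:-→d15:-→d16:-→d17:-→d18:-→d19:-→d20:-→d21:-→d22:-→d23:-→d24:-→d25:H5→d26:-→d27:-→d28:-→d29:-→d30:-→d31:-→d32:H3  best=H3
  - 25.10.57.0/25 clear@25
  ? 0.0.0.60  path d0:-→d1:-→d2:H1→d3:-  best=H1
  add 34.0.0.0/7 -> H4 at depth 7
  ? 34.105.223.11  path d0:-→d1:-→d2:H1→d3:-→d4:-→d5:-→d6:-→d7:H4  best=H4
  ? 0.24.202.44  path d0:-→d1:-→d2:H1→d3:-  best=H1
  - 54.25.198.0/24 clear@24
  add 25.10.57.6/32 -> H4 at depth 32
  - 34.0.0.0/7 clear@7

== LOOKUPS ==
["H1","H1","H3","H3","H3","H1","H3","H1","H1","H2","H1","H5","H3","H3","H1","H4","H1"]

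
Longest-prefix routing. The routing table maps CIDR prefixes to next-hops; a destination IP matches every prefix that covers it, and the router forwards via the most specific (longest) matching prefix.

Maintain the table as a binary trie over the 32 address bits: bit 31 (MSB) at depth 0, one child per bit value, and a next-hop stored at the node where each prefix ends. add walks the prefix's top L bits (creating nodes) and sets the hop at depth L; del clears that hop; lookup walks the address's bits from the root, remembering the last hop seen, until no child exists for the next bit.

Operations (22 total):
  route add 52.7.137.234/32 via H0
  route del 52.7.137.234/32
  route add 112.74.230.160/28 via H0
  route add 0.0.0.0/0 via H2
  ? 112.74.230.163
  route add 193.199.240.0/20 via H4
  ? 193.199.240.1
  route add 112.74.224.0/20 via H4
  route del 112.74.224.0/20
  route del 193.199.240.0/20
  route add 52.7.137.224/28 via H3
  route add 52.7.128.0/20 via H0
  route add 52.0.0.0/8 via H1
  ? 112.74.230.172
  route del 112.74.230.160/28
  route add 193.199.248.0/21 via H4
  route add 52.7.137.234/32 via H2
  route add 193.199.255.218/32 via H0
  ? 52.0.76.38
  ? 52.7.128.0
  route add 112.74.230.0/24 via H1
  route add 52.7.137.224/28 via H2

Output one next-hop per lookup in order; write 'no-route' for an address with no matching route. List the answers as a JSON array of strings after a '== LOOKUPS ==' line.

Process each operation:
  + 52.7.137.234/32 (H0) depth=32
  del 52.7.137.234/32 (clear depth 32)
  + 112.74.230.160/28 (H0) depth=28
  + 0.0.0.0/0 (H2) depth=0
  ? 112.74.230.163  path d0:H2→d1:-→d2:-→d3:-→d4:-→d5:-→d6:-→d7:-→d8:-→d9:-→d10:-→d11:-→d12:-→d13:-→d14:-→d15:-→d16:-→d17:-→d18:-→d19:-→d20:-→d21:-→d22:-→d23:-→d24:-→d25:-→d26:-→d27:-→d28:H0  best=H0
  + 193.199.240.0/20 (H4) depth=20
  ? 193.199.240.1  path d0:H2→d1:-→d2:-→d3:-→d4:-→d5:-→d6:-→d7:-→d8:-→d9:-→d10:-→d11:-→d12:-→d13:-→d14:-→d15:-→d16:-→d17:-→d18:-→d19:-→d20:H4  best=H4
  + 112.74.224.0/20 (H4) depth=20
  del 112.74.224.0/20 (clear depth 20)
  del 193.199.240.0/20 (clear depth 20)
  + 52.7.137.224/28 (H3) depth=28
  + 52.7.128.0/20 (H0) depth=20
  + 52.0.0.0/8 (H1) depth=8
  ? 112.74.230.172  path d0:H2→d1:-→d2:-→d3:-→d4:-→d5:-→d6:-→d7:-→d8:-→d9:-→d10:-→d11:-→d12:-→d13:-→d14:-→d15:-→d16:-→d17:-→d18:-→d19:-→d20:-→d21:-→d22:-→d23:-→d24:-→d25:-→d26:-→d27:-→d28:H0  best=H0
  del 112.74.230.160/28 (clear depth 28)
  + 193.199.248.0/21 (H4) depth=21
  + 52.7.137.234/32 (H2) depth=32
  + 193.199.255.218/32 (H0) depth=32
  ? 52.0.76.38  path d0:H2→d1:-→d2:-→d3:-→d4:-→d5:-→d6:-→d7:-→d8:H1→d9:-→d10:-→d11:-→d12:-→d13:-  best=H1
  ? 52.7.128.0  path d0:H2→d1:-→d2:-→d3:-→d4:-→d5:-→d6:-→d7:-→d8:H1→d9:-→d10:-→d11:-→d12:-→d13:-→d14:-→d15:-→d16:-→d17:-→d18:-→d19:-→d20:H0  best=H0
  + 112.74.230.0/24 (H1) depth=24
  + 52.7.137.224/28 (H2) depth=28

== LOOKUPS ==
["H0","H4","H0","H1","H0"]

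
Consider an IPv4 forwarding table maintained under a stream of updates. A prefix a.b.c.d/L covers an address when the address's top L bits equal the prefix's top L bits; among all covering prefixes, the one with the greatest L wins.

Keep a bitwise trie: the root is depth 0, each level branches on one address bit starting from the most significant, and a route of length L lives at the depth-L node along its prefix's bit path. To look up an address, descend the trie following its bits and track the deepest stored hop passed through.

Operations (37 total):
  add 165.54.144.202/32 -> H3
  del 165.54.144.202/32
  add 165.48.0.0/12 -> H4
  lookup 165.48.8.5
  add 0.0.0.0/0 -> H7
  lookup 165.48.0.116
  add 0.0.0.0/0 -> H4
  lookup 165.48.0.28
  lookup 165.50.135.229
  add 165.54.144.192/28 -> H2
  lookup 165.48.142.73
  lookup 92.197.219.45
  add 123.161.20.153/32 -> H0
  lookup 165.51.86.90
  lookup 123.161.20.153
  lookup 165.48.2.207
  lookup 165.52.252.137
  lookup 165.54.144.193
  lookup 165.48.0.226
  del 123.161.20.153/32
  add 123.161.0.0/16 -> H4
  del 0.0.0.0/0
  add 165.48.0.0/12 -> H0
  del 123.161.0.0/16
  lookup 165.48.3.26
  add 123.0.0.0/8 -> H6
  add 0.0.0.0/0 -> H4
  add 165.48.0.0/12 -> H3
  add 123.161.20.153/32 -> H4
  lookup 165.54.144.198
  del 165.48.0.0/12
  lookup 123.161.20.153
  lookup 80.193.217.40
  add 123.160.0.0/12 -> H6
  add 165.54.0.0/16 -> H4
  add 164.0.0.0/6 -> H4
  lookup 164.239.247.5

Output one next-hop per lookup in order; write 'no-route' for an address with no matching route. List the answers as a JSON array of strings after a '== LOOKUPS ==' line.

Process each operation:
  + 165.54.144.202/32 (H3) depth=32
  del 165.54.144.202/32 (clear depth 32)
  + 165.48.0.0/12 (H4) depth=12
  ? 165.48.8.5  path d0:-→d1:-→d2:-→d3:-→d4:-→d5:-→d6:-→d7:-→d8:-→d9:-→d10:-→d11:-→d12:H4→d13:-  best=H4
  + 0.0.0.0/0 (H7) depth=0
  ? 165.48.0.116  path d0:H7→d1:-→d2:-→d3:-→d4:-→d5:-→d6:-→d7:-→d8:-→d9:-→d10:-→d11:-→d12:H4→d13:-  best=H4
  + 0.0.0.0/0 (H4) depth=0
  ? 165.48.0.28  path d0:H4→d1:-→d2:-→d3:-→d4:-→d5:-→d6:-→d7:-→d8:-→d9:-→d10:-→d11:-→d12:H4→d13:-  best=H4
  ? 165.50.135.229  path d0:H4→d1:-→d2:-→d3:-→d4:-→d5:-→d6:-→d7:-→d8:-→d9:-→d10:-→d11:-→d12:H4→d13:-  best=H4
  + 165.54.144.192/28 (H2) depth=28
  ? 165.48.142.73  path d0:H4→d1:-→d2:-→d3:-→d4:-→d5:-→d6:-→d7:-→d8:-→d9:-→d10:-→d11:-→d12:H4→d13:-  best=H4
  ? 92.197.219.45  path d0:H4  best=H4
  + 123.161.20.153/32 (H0) depth=32
  ? 165.51.86.90  path d0:H4→d1:-→d2:-→d3:-→d4:-→d5:-→d6:-→d7:-→d8:-→d9:-→d10:-→d11:-→d12:H4→d13:-  best=H4
  ? 123.161.20.153  path d0:H4→d1:-→d2:-→d3:-→d4:-→d5:-→d6:-→d7:-→d8:-→d9:-→d10:-→d11:-→d12:-→d13:-→d14:-→d15:-→d16:-→d17:-→d18:-→d19:-→d20:-→d21:-→d22:-→d23:-→d24:-→d25:-→d26:-→d27:-→d28:-→d29:-→d30:-→d31:-→d32:H0  best=H0
  ? 165.48.2.207  path d0:H4→d1:-→d2:-→d3:-→d4:-→d5:-→d6:-→d7:-→d8:-→d9:-→d10:-→d11:-→d12:H4→d13:-  best=H4
  ? 165.52.252.137  path d0:H4→d1:-→d2:-→d3:-→d4:-→d5:-→d6:-→d7:-→d8:-→d9:-→d10:-→d11:-→d12:H4→d13:-→d14:-  best=H4
  ? 165.54.144.193  path d0:H4→d1:-→d2:-→d3:-→d4:-→d5:-→d6:-→d7:-→d8:-→d9:-→d10:-→d11:-→d12:H4→d13:-→d14:-→d15:-→d16:-→d17:-→d18:-→d19:-→d20:-→d21:-→d22:-→d23:-→d24:-→d25:-→d26:-→d27:-→d28:H2  best=H2
  ? 165.48.0.226  path d0:H4→d1:-→d2:-→d3:-→d4:-→d5:-→d6:-→d7:-→d8:-→d9:-→d10:-→d11:-→d12:H4→d13:-  best=H4
  del 123.161.20.153/32 (clear depth 32)
  + 123.161.0.0/16 (H4) depth=16
  del 0.0.0.0/0 (clear depth 0)
  + 165.48.0.0/12 (H0) depth=12
  del 123.161.0.0/16 (clear depth 16)
  ? 165.48.3.26  path d0:-→d1:-→d2:-→d3:-→d4:-→d5:-→d6:-→d7:-→d8:-→d9:-→d10:-→d11:-→d12:H0→d13:-  best=H0
  + 123.0.0.0/8 (H6) depth=8
  + 0.0.0.0/0 (H4) depth=0
  + 165.48.0.0/12 (H3) depth=12
  + 123.161.20.153/32 (H4) depth=32
  ? 165.54.144.198  path d0:H4→d1:-→d2:-→d3:-→d4:-→d5:-→d6:-→d7:-→d8:-→d9:-→d10:-→d11:-→d12:H3→d13:-→d14:-→d15:-→d16:-→d17:-→d18:-→d19:-→d20:-→d21:-→d22:-→d23:-→d24:-→d25:-→d26:-→d27:-→d28:H2  best=H2
  del 165.48.0.0/12 (clear depth 12)
  ? 123.161.20.153  path d0:H4→d1:-→d2:-→d3:-→d4:-→d5:-→d6:-→d7:-→d8:H6→d9:-→d10:-→d11:-→d12:-→d13:-→d14:-→d15:-→d16:-→d17:-→d18:-→d19:-→d20:-→d21:-→d22:-→d23:-→d24:-→d25:-→d26:-→d27:-→d28:-→d29:-→d30:-→d31:-→d32:H4  best=H4
  ? 80.193.217.40  path d0:H4→d1:-→d2:-  best=H4
  + 123.160.0.0/12 (H6) depth=12
  + 165.54.0.0/16 (H4) depth=16
  + 164.0.0.0/6 (H4) depth=6
  ? 164.239.247.5  path d0:H4→d1:-→d2:-→d3:-→d4:-→d5:-→d6:H4→d7:-  best=H4

== LOOKUPS ==
["H4","H4","H4","H4","H4","H4","H4","H0","H4","H4","H2","H4","H0","H2","H4","H4","H4"]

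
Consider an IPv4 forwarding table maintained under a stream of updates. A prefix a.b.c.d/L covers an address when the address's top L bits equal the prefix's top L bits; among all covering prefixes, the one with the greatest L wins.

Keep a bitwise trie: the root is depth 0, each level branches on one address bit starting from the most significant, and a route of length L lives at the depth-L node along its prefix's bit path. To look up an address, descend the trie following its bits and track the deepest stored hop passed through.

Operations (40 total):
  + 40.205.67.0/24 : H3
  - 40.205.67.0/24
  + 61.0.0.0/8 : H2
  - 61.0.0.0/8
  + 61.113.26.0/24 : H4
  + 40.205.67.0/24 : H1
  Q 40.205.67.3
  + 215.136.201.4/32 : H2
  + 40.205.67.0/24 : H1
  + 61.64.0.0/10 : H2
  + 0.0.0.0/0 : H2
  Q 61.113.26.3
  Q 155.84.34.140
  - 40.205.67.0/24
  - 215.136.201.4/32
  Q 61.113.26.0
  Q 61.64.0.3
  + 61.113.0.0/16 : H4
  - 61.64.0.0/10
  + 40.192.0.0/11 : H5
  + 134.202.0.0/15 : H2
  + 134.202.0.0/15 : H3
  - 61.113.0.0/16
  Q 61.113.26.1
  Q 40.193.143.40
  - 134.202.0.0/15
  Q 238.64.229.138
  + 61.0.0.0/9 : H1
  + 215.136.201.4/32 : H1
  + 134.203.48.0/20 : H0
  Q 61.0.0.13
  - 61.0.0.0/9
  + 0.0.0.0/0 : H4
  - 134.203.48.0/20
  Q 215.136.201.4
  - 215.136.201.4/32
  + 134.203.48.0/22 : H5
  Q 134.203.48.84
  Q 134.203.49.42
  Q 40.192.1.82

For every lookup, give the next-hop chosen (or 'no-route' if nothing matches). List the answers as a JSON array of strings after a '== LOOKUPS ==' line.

Trace:
  add 40.205.67.0/24 -> H3 at depth 24
  del 40.205.67.0/24 (clear depth 24)
  add 61.0.0.0/8 -> H2 at depth 8
  del 61.0.0.0/8 (clear depth 8)
  add 61.113.26.0/24 -> H4 at depth 24
  add 40.205.67.0/24 -> H1 at depth 24
  ? 40.205.67.3  path d0:-→d1:-→d2:-→d3:-→d4:-→d5:-→d6:-→d7:-→d8:-→d9:-→d10:-→d11:-→d12:-→d13:-→d14:-→d15:-→d16:-→d17:-→d18:-→d19:-→d20:-→d21:-→d22:-→d23:-→d24:H1  best=H1
  add 215.136.201.4/32 -> H2 at depth 32
  add 40.205.67.0/24 -> H1 at depth 24
  add 61.64.0.0/10 -> H2 at depth 10
  add 0.0.0.0/0 -> H2 at depth 0
  ? 61.113.26.3  path d0:H2→d1:-→d2:-→d3:-→d4:-→d5:-→d6:-→d7:-→d8:-→d9:-→d10:H2→d11:-→d12:-→d13:-→d14:-→d15:-→d16:-→d17:-→d18:-→d19:-→d20:-→d21:-→d22:-→d23:-→d24:H4  best=H4
  ? 155.84.34.140  path d0:H2→d1:-  best=H2
  del 40.205.67.0/24 (clear depth 24)
  del 215.136.201.4/32 (clear depth 32)
  ? 61.113.26.0  path d0:H2→d1:-→d2:-→d3:-→d4:-→d5:-→d6:-→d7:-→d8:-→d9:-→d10:H2→d11:-→d12:-→d13:-→d14:-→d15:-→d16:-→d17:-→d18:-→d19:-→d20:-→d21:-→d22:-→d23:-→d24:H4  best=H4
  ? 61.64.0.3  path d0:H2→d1:-→d2:-→d3:-→d4:-→d5:-→d6:-→d7:-→d8:-→d9:-→d10:H2  best=H2
  add 61.113.0.0/16 -> H4 at depth 16
  del 61.64.0.0/10 (clear depth 10)
  add 40.192.0.0/11 -> H5 at depth 11
  add 134.202.0.0/15 -> H2 at depth 15
  add 134.202.0.0/15 -> H3 at depth 15
  del 61.113.0.0/16 (clear depth 16)
  ? 61.113.26.1  path d0:H2→d1:-→d2:-→d3:-→d4:-→d5:-→d6:-→d7:-→d8:-→d9:-→d10:-→d11:-→d12:-→d13:-→d14:-→d15:-→d16:-→d17:-→d18:-→d19:-→d20:-→d21:-→d22:-→d23:-→d24:H4  best=H4
  ? 40.193.143.40  path d0:H2→d1:-→d2:-→d3:-→d4:-→d5:-→d6:-→d7:-→d8:-→d9:-→d10:-→d11:H5→d12:-  best=H5
  del 134.202.0.0/15 (clear depth 15)
  ? 238.64.229.138  path d0:H2→d1:-→d2:-  best=H2
  add 61.0.0.0/9 -> H1 at depth 9
  add 215.136.201.4/32 -> H1 at depth 32
  add 134.203.48.0/20 -> H0 at depth 20
  ? 61.0.0.13  path d0:H2→d1:-→d2:-→d3:-→d4:-→d5:-→d6:-→d7:-→d8:-→d9:H1  best=H1
  del 61.0.0.0/9 (clear depth 9)
  add 0.0.0.0/0 -> H4 at depth 0
  del 134.203.48.0/20 (clear depth 20)
  ? 215.136.201.4  path d0:H4→d1:-→d2:-→d3:-→d4:-→d5:-→d6:-→d7:-→d8:-→d9:-→d10:-→d11:-→d12:-→d13:-→d14:-→d15:-→d16:-→d17:-→d18:-→d19:-→d20:-→d21:-→d22:-→d23:-→d24:-→d25:-→d26:-→d27:-→d28:-→d29:-→d30:-→d31:-→d32:H1  best=H1
  del 215.136.201.4/32 (clear depth 32)
  add 134.203.48.0/22 -> H5 at depth 22
  ? 134.203.48.84  path d0:H4→d1:-→d2:-→d3:-→d4:-→d5:-→d6:-→d7:-→d8:-→d9:-→d10:-→d11:-→d12:-→d13:-→d14:-→d15:-→d16:-→d17:-→d18:-→d19:-→d20:-→d21:-→d22:H5  best=H5
  ? 134.203.49.42  path d0:H4→d1:-→d2:-→d3:-→d4:-→d5:-→d6:-→d7:-→d8:-→d9:-→d10:-→d11:-→d12:-→d13:-→d14:-→d15:-→d16:-→d17:-→d18:-→d19:-→d20:-→d21:-→d22:H5  best=H5
  ? 40.192.1.82  path d0:H4→d1:-→d2:-→d3:-→d4:-→d5:-→d6:-→d7:-→d8:-→d9:-→d10:-→d11:H5→d12:-  best=H5

== LOOKUPS ==
["H1","H4","H2","H4","H2","H4","H5","H2","H1","H1","H5","H5","H5"]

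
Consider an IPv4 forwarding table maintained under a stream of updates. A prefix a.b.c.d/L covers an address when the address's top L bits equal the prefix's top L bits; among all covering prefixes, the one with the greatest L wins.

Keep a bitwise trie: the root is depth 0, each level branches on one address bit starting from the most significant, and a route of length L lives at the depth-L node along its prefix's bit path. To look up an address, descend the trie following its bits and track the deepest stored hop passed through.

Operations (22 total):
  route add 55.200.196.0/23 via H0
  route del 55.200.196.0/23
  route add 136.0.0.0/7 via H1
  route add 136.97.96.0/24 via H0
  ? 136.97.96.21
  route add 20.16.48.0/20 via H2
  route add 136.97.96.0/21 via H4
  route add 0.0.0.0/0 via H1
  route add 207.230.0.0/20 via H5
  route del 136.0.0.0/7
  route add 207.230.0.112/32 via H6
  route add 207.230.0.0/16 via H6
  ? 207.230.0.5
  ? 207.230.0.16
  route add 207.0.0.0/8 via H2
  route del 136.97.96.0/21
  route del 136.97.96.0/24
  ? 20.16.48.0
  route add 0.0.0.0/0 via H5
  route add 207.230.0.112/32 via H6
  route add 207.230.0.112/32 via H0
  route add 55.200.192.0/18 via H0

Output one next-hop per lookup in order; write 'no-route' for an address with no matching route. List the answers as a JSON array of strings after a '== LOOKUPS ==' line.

Trace:
  add 55.200.196.0/23 -> H0 at depth 23
  - 55.200.196.0/23 clear@23
  add 136.0.0.0/7 -> H1 at depth 7
  add 136.97.96.0/24 -> H0 at depth 24
  Q 136.97.96.21: descend 100010000110000101100000 ; hops seen [H1,H0] ; pick H0
  add 20.16.48.0/20 -> H2 at depth 20
  add 136.97.96.0/21 -> H4 at depth 21
  add 0.0.0.0/0 -> H1 at depth 0
  add 207.230.0.0/20 -> H5 at depth 20
  - 136.0.0.0/7 clear@7
  add 207.230.0.112/32 -> H6 at depth 32
  add 207.230.0.0/16 -> H6 at depth 16
  Q 207.230.0.5: descend 1100111111100110000000000 ; hops seen [H1,H6,H5] ; pick H5
  Q 207.230.0.16: descend 1100111111100110000000000 ; hops seen [H1,H6,H5] ; pick H5
  add 207.0.0.0/8 -> H2 at depth 8
  - 136.97.96.0/21 clear@21
  - 136.97.96.0/24 clear@24
  Q 20.16.48.0: descend 00010100000100000011 ; hops seen [H1,H2] ; pick H2
  add 0.0.0.0/0 -> H5 at depth 0
  add 207.230.0.112/32 -> H6 at depth 32
  add 207.230.0.112/32 -> H0 at depth 32
  add 55.200.192.0/18 -> H0 at depth 18

== LOOKUPS ==
["H0","H5","H5","H2"]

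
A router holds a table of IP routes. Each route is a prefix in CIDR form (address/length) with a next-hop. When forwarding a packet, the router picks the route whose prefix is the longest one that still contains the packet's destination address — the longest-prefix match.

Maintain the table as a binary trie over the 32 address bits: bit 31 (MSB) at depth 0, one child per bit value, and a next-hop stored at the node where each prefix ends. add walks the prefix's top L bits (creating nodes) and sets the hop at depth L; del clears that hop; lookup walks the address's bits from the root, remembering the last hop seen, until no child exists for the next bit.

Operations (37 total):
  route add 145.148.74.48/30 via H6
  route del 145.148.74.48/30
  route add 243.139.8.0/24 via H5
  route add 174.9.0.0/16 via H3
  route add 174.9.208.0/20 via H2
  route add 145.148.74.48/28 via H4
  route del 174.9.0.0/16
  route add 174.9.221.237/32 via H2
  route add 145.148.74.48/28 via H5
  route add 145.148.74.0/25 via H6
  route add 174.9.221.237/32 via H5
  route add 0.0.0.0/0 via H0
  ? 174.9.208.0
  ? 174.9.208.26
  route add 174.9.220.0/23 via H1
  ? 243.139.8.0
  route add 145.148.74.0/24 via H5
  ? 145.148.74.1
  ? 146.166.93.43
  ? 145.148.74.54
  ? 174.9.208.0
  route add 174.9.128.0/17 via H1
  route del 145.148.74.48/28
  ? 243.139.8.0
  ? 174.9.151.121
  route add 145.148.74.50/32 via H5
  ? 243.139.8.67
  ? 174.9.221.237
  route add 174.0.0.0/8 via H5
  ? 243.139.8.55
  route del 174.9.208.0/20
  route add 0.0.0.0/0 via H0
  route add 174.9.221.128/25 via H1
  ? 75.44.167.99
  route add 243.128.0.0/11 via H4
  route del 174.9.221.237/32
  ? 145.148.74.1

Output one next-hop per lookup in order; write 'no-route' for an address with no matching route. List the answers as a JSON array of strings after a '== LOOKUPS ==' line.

Trace:
  add 145.148.74.48/30 -> H6 at depth 30
  - 145.148.74.48/30 clear@30
  add 243.139.8.0/24 -> H5 at depth 24
  add 174.9.0.0/16 -> H3 at depth 16
  add 174.9.208.0/20 -> H2 at depth 20
  add 145.148.74.48/28 -> H4 at depth 28
  - 174.9.0.0/16 clear@16
  add 174.9.221.237/32 -> H2 at depth 32
  add 145.148.74.48/28 -> H5 at depth 28
  add 145.148.74.0/25 -> H6 at depth 25
  add 174.9.221.237/32 -> H5 at depth 32
  add 0.0.0.0/0 -> H0 at depth 0
  ? 174.9.208.0  path d0:H0→d1:-→d2:-→d3:-→d4:-→d5:-→d6:-→d7:-→d8:-→d9:-→d10:-→d11:-→d12:-→d13:-→d14:-→d15:-→d16:-→d17:-→d18:-→d19:-→d20:H2  best=H2
  ? 174.9.208.26  path d0:H0→d1:-→d2:-→d3:-→d4:-→d5:-→d6:-→d7:-→d8:-→d9:-→d10:-→d11:-→d12:-→d13:-→d14:-→d15:-→d16:-→d17:-→d18:-→d19:-→d20:H2  best=H2
  add 174.9.220.0/23 -> H1 at depth 23
  ? 243.139.8.0  path d0:H0→d1:-→d2:-→d3:-→d4:-→d5:-→d6:-→d7:-→d8:-→d9:-→d10:-→d11:-→d12:-→d13:-→d14:-→d15:-→d16:-→d17:-→d18:-→d19:-→d20:-→d21:-→d22:-→d23:-→d24:H5  best=H5
  add 145.148.74.0/24 -> H5 at depth 24
  ? 145.148.74.1  path d0:H0→d1:-→d2:-→d3:-→d4:-→d5:-→d6:-→d7:-→d8:-→d9:-→d10:-→d11:-→d12:-→d13:-→d14:-→d15:-→d16:-→d17:-→d18:-→d19:-→d20:-→d21:-→d22:-→d23:-→d24:H5→d25:H6→d26:-  best=H6
  ? 146.166.93.43  path d0:H0→d1:-→d2:-→d3:-→d4:-→d5:-→d6:-  best=H0
  ? 145.148.74.54  path d0:H0→d1:-→d2:-→d3:-→d4:-→d5:-→d6:-→d7:-→d8:-→d9:-→d10:-→d11:-→d12:-→d13:-→d14:-→d15:-→d16:-→d17:-→d18:-→d19:-→d20:-→d21:-→d22:-→d23:-→d24:H5→d25:H6→d26:-→d27:-→d28:H5→d29:-  best=H5
  ? 174.9.208.0  path d0:H0→d1:-→d2:-→d3:-→d4:-→d5:-→d6:-→d7:-→d8:-→d9:-→d10:-→d11:-→d12:-→d13:-→d14:-→d15:-→d16:-→d17:-→d18:-→d19:-→d20:H2  best=H2
  add 174.9.128.0/17 -> H1 at depth 17
  - 145.148.74.48/28 clear@28
  ? 243.139.8.0  path d0:H0→d1:-→d2:-→d3:-→d4:-→d5:-→d6:-→d7:-→d8:-→d9:-→d10:-→d11:-→d12:-→d13:-→d14:-→d15:-→d16:-→d17:-→d18:-→d19:-→d20:-→d21:-→d22:-→d23:-→d24:H5  best=H5
  ? 174.9.151.121  path d0:H0→d1:-→d2:-→d3:-→d4:-→d5:-→d6:-→d7:-→d8:-→d9:-→d10:-→d11:-→d12:-→d13:-→d14:-→d15:-→d16:-→d17:H1  best=H1
  add 145.148.74.50/32 -> H5 at depth 32
  ? 243.139.8.67  path d0:H0→d1:-→d2:-→d3:-→d4:-→d5:-→d6:-→d7:-→d8:-→d9:-→d10:-→d11:-→d12:-→d13:-→d14:-→d15:-→d16:-→d17:-→d18:-→d19:-→d20:-→d21:-→d22:-→d23:-→d24:H5  best=H5
  ? 174.9.221.237  path d0:H0→d1:-→d2:-→d3:-→d4:-→d5:-→d6:-→d7:-→d8:-→d9:-→d10:-→d11:-→d12:-→d13:-→d14:-→d15:-→d16:-→d17:H1→d18:-→d19:-→d20:H2→d21:-→d22:-→d23:H1→d24:-→d25:-→d26:-→d27:-→d28:-→d29:-→d30:-→d31:-→d32:H5  best=H5
  add 174.0.0.0/8 -> H5 at depth 8
  ? 243.139.8.55  path d0:H0→d1:-→d2:-→d3:-→d4:-→d5:-→d6:-→d7:-→d8:-→d9:-→d10:-→d11:-→d12:-→d13:-→d14:-→d15:-→d16:-→d17:-→d18:-→d19:-→d20:-→d21:-→d22:-→d23:-→d24:H5  best=H5
  - 174.9.208.0/20 clear@20
  add 0.0.0.0/0 -> H0 at depth 0
  add 174.9.221.128/25 -> H1 at depth 25
  ? 75.44.167.99  path d0:H0  best=H0
  add 243.128.0.0/11 -> H4 at depth 11
  - 174.9.221.237/32 clear@32
  ? 145.148.74.1  path d0:H0→d1:-→d2:-→d3:-→d4:-→d5:-→d6:-→d7:-→d8:-→d9:-→d10:-→d11:-→d12:-→d13:-→d14:-→d15:-→d16:-→d17:-→d18:-→d19:-→d20:-→d21:-→d22:-→d23:-→d24:H5→d25:H6→d26:-  best=H6

== LOOKUPS ==
["H2","H2","H5","H6","H0","H5","H2","H5","H1","H5","H5","H5","H0","H6"]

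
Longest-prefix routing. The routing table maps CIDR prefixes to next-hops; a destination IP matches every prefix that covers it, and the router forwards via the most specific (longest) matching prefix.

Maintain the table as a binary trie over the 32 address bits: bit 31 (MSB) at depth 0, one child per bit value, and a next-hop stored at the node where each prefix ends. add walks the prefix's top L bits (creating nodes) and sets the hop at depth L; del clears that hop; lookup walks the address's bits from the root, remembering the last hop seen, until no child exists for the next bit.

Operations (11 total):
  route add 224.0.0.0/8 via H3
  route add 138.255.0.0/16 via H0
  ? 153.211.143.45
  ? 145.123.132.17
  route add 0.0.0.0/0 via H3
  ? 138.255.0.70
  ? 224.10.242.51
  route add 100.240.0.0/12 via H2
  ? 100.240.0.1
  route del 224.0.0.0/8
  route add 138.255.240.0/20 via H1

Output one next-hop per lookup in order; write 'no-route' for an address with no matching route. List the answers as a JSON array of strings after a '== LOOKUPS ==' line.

Apply in order:
  + 224.0.0.0/8 (H3) depth=8
  + 138.255.0.0/16 (H0) depth=16
  Q 153.211.143.45: descend 100 ; hops seen [∅] ; pick no-route
  Q 145.123.132.17: descend 100 ; hops seen [∅] ; pick no-route
  + 0.0.0.0/0 (H3) depth=0
  Q 138.255.0.70: descend 1000101011111111 ; hops seen [H3,H0] ; pick H0
  Q 224.10.242.51: descend 11100000 ; hops seen [H3,H3] ; pick H3
  + 100.240.0.0/12 (H2) depth=12
  Q 100.240.0.1: descend 011001001111 ; hops seen [H3,H2] ; pick H2
  - 224.0.0.0/8 clear@8
  + 138.255.240.0/20 (H1) depth=20

== LOOKUPS ==
["no-route","no-route","H0","H3","H2"]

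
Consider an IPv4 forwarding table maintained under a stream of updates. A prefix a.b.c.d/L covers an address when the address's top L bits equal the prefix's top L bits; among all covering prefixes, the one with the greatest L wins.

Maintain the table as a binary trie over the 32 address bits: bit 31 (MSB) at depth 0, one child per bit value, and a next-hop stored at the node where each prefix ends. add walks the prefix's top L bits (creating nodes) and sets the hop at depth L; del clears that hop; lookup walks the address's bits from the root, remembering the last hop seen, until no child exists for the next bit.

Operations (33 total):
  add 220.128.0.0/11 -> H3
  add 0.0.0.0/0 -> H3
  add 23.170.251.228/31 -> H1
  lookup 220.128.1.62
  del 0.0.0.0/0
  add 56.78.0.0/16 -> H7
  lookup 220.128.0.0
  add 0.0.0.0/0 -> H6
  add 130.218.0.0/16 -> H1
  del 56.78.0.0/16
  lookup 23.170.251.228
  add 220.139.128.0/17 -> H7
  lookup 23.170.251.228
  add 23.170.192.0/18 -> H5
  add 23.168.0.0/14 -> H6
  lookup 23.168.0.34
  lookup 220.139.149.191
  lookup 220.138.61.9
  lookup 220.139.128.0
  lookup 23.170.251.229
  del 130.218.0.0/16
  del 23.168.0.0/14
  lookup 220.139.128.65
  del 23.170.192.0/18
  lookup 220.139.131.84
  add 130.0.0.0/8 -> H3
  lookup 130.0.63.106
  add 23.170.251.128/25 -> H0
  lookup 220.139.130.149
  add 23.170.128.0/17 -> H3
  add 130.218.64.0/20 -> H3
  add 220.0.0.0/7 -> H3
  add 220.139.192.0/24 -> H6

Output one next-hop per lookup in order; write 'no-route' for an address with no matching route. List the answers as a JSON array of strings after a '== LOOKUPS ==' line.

Trace:
  add 220.128.0.0/11 -> H3 at depth 11
  add 0.0.0.0/0 -> H3 at depth 0
  add 23.170.251.228/31 -> H1 at depth 31
  lookup 220.128.1.62: bits 11011100100 walk d0:H3→d1:-→d2:-→d3:-→d4:-→d5:-→d6:-→d7:-→d8:-→d9:-→d10:-→d11:H3 -> H3
  - 0.0.0.0/0 clear@0
  add 56.78.0.0/16 -> H7 at depth 16
  lookup 220.128.0.0: bits 11011100100 walk d0:-→d1:-→d2:-→d3:-→d4:-→d5:-→d6:-→d7:-→d8:-→d9:-→d10:-→d11:H3 -> H3
  add 0.0.0.0/0 -> H6 at depth 0
  add 130.218.0.0/16 -> H1 at depth 16
  - 56.78.0.0/16 clear@16
  lookup 23.170.251.228: bits 0001011110101010111110111110010 walk d0:H6→d1:-→d2:-→d3:-→d4:-→d5:-→d6:-→d7:-→d8:-→d9:-→d10:-→d11:-→d12:-→d13:-→d14:-→d15:-→d16:-→d17:-→d18:-→d19:-→d20:-→d21:-→d22:-→d23:-→d24:-→d25:-→d26:-→d27:-→d28:-→d29:-→d30:-→d31:H1 -> H1
  add 220.139.128.0/17 -> H7 at depth 17
  lookup 23.170.251.228: bits 0001011110101010111110111110010 walk d0:H6→d1:-→d2:-→d3:-→d4:-→d5:-→d6:-→d7:-→d8:-→d9:-→d10:-→d11:-→d12:-→d13:-→d14:-→d15:-→d16:-→d17:-→d18:-→d19:-→d20:-→d21:-→d22:-→d23:-→d24:-→d25:-→d26:-→d27:-→d28:-→d29:-→d30:-→d31:H1 -> H1
  add 23.170.192.0/18 -> H5 at depth 18
  add 23.168.0.0/14 -> H6 at depth 14
  lookup 23.168.0.34: bits 00010111101010 walk d0:H6→d1:-→d2:-→d3:-→d4:-→d5:-→d6:-→d7:-→d8:-→d9:-→d10:-→d11:-→d12:-→d13:-→d14:H6 -> H6
  lookup 220.139.149.191: bits 11011100100010111 walk d0:H6→d1:-→d2:-→d3:-→d4:-→d5:-→d6:-→d7:-→d8:-→d9:-→d10:-→d11:H3→d12:-→d13:-→d14:-→d15:-→d16:-→d17:H7 -> H7
  lookup 220.138.61.9: bits 110111001000101 walk d0:H6→d1:-→d2:-→d3:-→d4:-→d5:-→d6:-→d7:-→d8:-→d9:-→d10:-→d11:H3→d12:-→d13:-→d14:-→d15:- -> H3
  lookup 220.139.128.0: bits 11011100100010111 walk d0:H6→d1:-→d2:-→d3:-→d4:-→d5:-→d6:-→d7:-→d8:-→d9:-→d10:-→d11:H3→d12:-→d13:-→d14:-→d15:-→d16:-→d17:H7 -> H7
  lookup 23.170.251.229: bits 0001011110101010111110111110010 walk d0:H6→d1:-→d2:-→d3:-→d4:-→d5:-→d6:-→d7:-→d8:-→d9:-→d10:-→d11:-→d12:-→d13:-→d14:H6→d15:-→d16:-→d17:-→d18:H5→d19:-→d20:-→d21:-→d22:-→d23:-→d24:-→d25:-→d26:-→d27:-→d28:-→d29:-→d30:-→d31:H1 -> H1
  - 130.218.0.0/16 clear@16
  - 23.168.0.0/14 clear@14
  lookup 220.139.128.65: bits 11011100100010111 walk d0:H6→d1:-→d2:-→d3:-→d4:-→d5:-→d6:-→d7:-→d8:-→d9:-→d10:-→d11:H3→d12:-→d13:-→d14:-→d15:-→d16:-→d17:H7 -> H7
  - 23.170.192.0/18 clear@18
  lookup 220.139.131.84: bits 11011100100010111 walk d0:H6→d1:-→d2:-→d3:-→d4:-→d5:-→d6:-→d7:-→d8:-→d9:-→d10:-→d11:H3→d12:-→d13:-→d14:-→d15:-→d16:-→d17:H7 -> H7
  add 130.0.0.0/8 -> H3 at depth 8
  lookup 130.0.63.106: bits 10000010 walk d0:H6→d1:-→d2:-→d3:-→d4:-→d5:-→d6:-→d7:-→d8:H3 -> H3
  add 23.170.251.128/25 -> H0 at depth 25
  lookup 220.139.130.149: bits 11011100100010111 walk d0:H6→d1:-→d2:-→d3:-→d4:-→d5:-→d6:-→d7:-→d8:-→d9:-→d10:-→d11:H3→d12:-→d13:-→d14:-→d15:-→d16:-→d17:H7 -> H7
  add 23.170.128.0/17 -> H3 at depth 17
  add 130.218.64.0/20 -> H3 at depth 20
  add 220.0.0.0/7 -> H3 at depth 7
  add 220.139.192.0/24 -> H6 at depth 24

== LOOKUPS ==
["H3","H3","H1","H1","H6","H7","H3","H7","H1","H7","H7","H3","H7"]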